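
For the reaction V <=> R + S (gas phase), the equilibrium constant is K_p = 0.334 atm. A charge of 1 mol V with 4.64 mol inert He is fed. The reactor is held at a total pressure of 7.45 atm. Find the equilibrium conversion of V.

Let X = conversion of V (basis 1 mol V); extent of reaction ξ = X.
Species balance: n_V = 1 − X; n_R = X; n_S = X; n_I = 4.64 (inert).
Total moles n_T = 5.64 + X.
With p_i = (n_i/n_T)P, K_p = p_R p_S / (p_V).
Substituting and setting equal to 0.334 atm gives a polynomial in X; the root in (0,1) is X = 0.402.

X = 0.402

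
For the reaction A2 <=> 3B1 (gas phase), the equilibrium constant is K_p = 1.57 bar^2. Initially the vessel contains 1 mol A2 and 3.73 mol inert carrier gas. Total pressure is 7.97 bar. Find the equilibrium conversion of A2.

X = 0.265

Let X = conversion of A2 (basis 1 mol A2); extent of reaction ξ = X.
Species balance: n_A2 = 1 − X; n_B1 = 3X; n_I = 3.73 (inert).
Total moles n_T = 4.73 + 2X.
With p_i = (n_i/n_T)P, K_p = p_B1^3 / (p_A2).
Substituting and setting equal to 1.57 bar^2 gives a polynomial in X; the root in (0,1) is X = 0.265.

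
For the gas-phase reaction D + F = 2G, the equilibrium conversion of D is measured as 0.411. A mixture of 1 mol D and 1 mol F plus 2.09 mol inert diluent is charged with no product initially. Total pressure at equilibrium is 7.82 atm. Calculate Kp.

Basis: 1 mol D initially; let X = conversion of D. Extent ξ = X.
Mole table: n_D = 1 − X; n_F = 1 − X; n_G = 2X; n_I = 2.09 (inert).
n_T stays at 4.09 (no change in mole number).
At X = 0.411: n_D = 0.589, n_F = 0.589, n_G = 0.822, n_T = 4.09.
p_i = (n_i/n_T)·P. Kp = p_G^2 / (p_D p_F) = 1.95.

Kp = 1.95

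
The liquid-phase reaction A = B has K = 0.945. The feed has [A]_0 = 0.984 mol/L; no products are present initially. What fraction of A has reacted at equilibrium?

Let X = conversion of A; extent ξ = 0.984·X mol/L.
Concentrations: [A] = 0.984 − 0.984X; [B] = 0.984X.
K = [B] / ([A]).
This equals 0.945 at X = 0.486 (the root in 0 < X < 1).

X = 0.486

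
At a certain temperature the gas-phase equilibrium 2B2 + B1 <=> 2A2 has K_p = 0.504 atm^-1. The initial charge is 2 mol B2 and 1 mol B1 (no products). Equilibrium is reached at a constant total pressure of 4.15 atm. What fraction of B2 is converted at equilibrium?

Take 2 mol B2 as basis and let X be its fractional conversion, so ξ = X.
Moles: n_B2 = 2 − 2X; n_B1 = 1 − X; n_A2 = 2X.
Summing: n_T = 3 − X.
With p_i = (n_i/n_T)P, K_p = p_A2^2 / (p_B2^2 p_B1).
Equating to 0.504 atm^-1 and solving on 0 < X < 1: X = 0.409.

X = 0.409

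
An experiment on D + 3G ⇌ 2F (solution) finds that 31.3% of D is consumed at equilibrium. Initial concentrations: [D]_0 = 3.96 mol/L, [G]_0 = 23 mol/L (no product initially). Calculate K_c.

K_c = 0.000315 (mol/L)^-2

Let X = conversion of D.
Concentrations: [D] = 3.96 − 3.96X; [G] = 23 − 11.9X; [F] = 7.92X.
At X = 0.313: [D] = 2.72, [G] = 19.3, [F] = 2.48.
K_c = [F]^2 / ([D] [G]^3) = 0.000315 (mol/L)^-2.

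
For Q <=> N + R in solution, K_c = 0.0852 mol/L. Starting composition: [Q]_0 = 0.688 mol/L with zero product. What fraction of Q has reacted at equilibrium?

X = 0.295

Let X = conversion of Q; extent ξ = 0.688·X mol/L.
Concentrations: [Q] = 0.688 − 0.688X; [N] = 0.688X; [R] = 0.688X.
K_c = [N] [R] / ([Q]).
Solving K_c = 0.0852 for X ∈ (0,1): X = 0.295.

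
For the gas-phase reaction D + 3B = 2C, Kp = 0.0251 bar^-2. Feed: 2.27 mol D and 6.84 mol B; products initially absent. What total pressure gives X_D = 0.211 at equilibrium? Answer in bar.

Take 2.27 mol D as basis and let X be its fractional conversion, so ξ = 2.27X.
Species balance: n_D = 2.27 − 2.27X; n_B = 6.84 − 6.81X; n_C = 4.54X.
n_T = Σnᵢ = 9.11 − 4.54X.
Kp = p_C^2 / (p_D p_B^3) with p_i = (n_i/n_T)·P.
At X = 0.211: the mole-fraction product g(X) = Π y_i^ν_i = 0.2159. Since Kp = g(X)·P^{-2}, P = (g/Kp)^(1/2) = (0.2159/0.0251)^(1/2) = 2.93 bar.

P = 2.93 bar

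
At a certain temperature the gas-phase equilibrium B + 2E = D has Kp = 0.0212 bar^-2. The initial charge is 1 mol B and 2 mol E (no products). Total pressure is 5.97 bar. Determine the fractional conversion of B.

Basis: 1 mol B initially; let X = conversion of B. Extent ξ = X.
At extent ξ: n_B = 1 − X; n_E = 2 − 2X; n_D = X.
n_T = Σnᵢ = 3 − 2X.
With p_i = (n_i/n_T)P, Kp = p_D / (p_B p_E^2).
Equating to 0.0212 bar^-2 and solving on 0 < X < 1: X = 0.219.

X = 0.219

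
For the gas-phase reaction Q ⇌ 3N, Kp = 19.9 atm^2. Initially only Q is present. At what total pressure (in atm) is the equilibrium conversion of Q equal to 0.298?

P = 7.06 atm

Let X = conversion of Q (basis 1 mol Q); extent of reaction ξ = X.
At extent ξ: n_Q = 1 − X; n_N = 3X.
Summing: n_T = 1 + 2X.
Kp = p_N^3 / (p_Q) with p_i = (n_i/n_T)·P.
At X = 0.298: the mole-fraction product g(X) = Π y_i^ν_i = 0.3996. Since Kp = g(X)·P^{2}, P = (Kp/g)^(1/2) = (19.9/0.3996)^(1/2) = 7.06 atm.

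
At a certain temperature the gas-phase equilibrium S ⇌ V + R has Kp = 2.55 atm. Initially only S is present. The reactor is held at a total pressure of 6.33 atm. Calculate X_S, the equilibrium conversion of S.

X = 0.536

Basis: 1 mol S initially; let X = conversion of S. Extent ξ = X.
Moles: n_S = 1 − X; n_V = X; n_R = X.
Total moles n_T = 1 + X.
With p_i = (n_i/n_T)P, Kp = p_V p_R / (p_S).
Setting this equal to 2.55 atm and taking the physical root (0 < X < 1) gives X = 0.536.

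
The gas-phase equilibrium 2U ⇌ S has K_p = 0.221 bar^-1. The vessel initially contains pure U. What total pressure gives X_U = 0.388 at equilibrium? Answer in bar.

P = 1.89 bar

Let X = conversion of U (basis 1 mol U); extent of reaction ξ = 0.5X.
Moles: n_U = 1 − X; n_S = 0.5X.
Summing: n_T = 1 − 0.5X.
K_p = p_S / (p_U^2) with p_i = (n_i/n_T)·P.
At X = 0.388: the mole-fraction product g(X) = Π y_i^ν_i = 0.4175. Since K_p = g(X)·P^{-1}, P = (g/K_p)^(1/1) = (0.4175/0.221)^(1/1) = 1.89 bar.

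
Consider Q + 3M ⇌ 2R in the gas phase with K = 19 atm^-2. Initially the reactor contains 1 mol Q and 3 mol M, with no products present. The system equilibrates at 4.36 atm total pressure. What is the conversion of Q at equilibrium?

Basis: 1 mol Q initially; let X = conversion of Q. Extent ξ = X.
Moles: n_Q = 1 − X; n_M = 3 − 3X; n_R = 2X.
n_T = Σnᵢ = 4 − 2X.
y_i = n_i/n_T, p_i = y_i·P. K = p_R^2 / (p_Q p_M^3).
Setting this equal to 19 atm^-2 and taking the physical root (0 < X < 1) gives X = 0.803.

X = 0.803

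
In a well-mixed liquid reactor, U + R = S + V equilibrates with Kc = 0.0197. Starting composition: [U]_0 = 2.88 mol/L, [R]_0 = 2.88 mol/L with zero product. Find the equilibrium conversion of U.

Let X = conversion of U; extent ξ = 2.88·X mol/L.
Concentrations: [U] = 2.88 − 2.88X; [R] = 2.88 − 2.88X; [S] = 2.88X; [V] = 2.88X.
Kc = [S] [V] / ([U] [R]).
Setting equal to 0.0197 and solving for X on (0,1) gives X = 0.123.

X = 0.123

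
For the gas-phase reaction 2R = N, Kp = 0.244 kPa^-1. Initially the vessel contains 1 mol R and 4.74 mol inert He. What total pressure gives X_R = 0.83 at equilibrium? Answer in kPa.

P = 313 kPa

Basis: 1 mol R initially; let X = conversion of R. Extent ξ = 0.5X.
At extent ξ: n_R = 1 − X; n_N = 0.5X; n_I = 4.74 (inert).
Total moles n_T = 5.74 − 0.5X.
Kp = p_N / (p_R^2) with p_i = (n_i/n_T)·P.
At X = 0.83: the mole-fraction product g(X) = Π y_i^ν_i = 76.47. Since Kp = g(X)·P^{-1}, P = (g/Kp)^(1/1) = (76.47/0.244)^(1/1) = 313 kPa.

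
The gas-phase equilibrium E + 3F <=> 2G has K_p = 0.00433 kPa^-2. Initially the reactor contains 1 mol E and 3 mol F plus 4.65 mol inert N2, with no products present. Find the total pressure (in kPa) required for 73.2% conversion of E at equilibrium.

P = 428 kPa

Let X = conversion of E (basis 1 mol E); extent of reaction ξ = X.
At extent ξ: n_E = 1 − X; n_F = 3 − 3X; n_G = 2X; n_I = 4.65 (inert).
Summing: n_T = 8.65 − 2X.
K_p = p_G^2 / (p_E p_F^3) with p_i = (n_i/n_T)·P.
At X = 0.732: the mole-fraction product g(X) = Π y_i^ν_i = 794.6. Since K_p = g(X)·P^{-2}, P = (g/K_p)^(1/2) = (794.6/0.00433)^(1/2) = 428 kPa.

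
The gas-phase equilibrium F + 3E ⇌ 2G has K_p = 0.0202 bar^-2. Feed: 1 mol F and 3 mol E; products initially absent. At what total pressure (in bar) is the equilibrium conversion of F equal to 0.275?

P = 4.89 bar

Basis: 1 mol F initially; let X = conversion of F. Extent ξ = X.
Moles: n_F = 1 − X; n_E = 3 − 3X; n_G = 2X.
Total moles n_T = 4 − 2X.
K_p = p_G^2 / (p_F p_E^3) with p_i = (n_i/n_T)·P.
At X = 0.275: the mole-fraction product g(X) = Π y_i^ν_i = 0.4827. Since K_p = g(X)·P^{-2}, P = (g/K_p)^(1/2) = (0.4827/0.0202)^(1/2) = 4.89 bar.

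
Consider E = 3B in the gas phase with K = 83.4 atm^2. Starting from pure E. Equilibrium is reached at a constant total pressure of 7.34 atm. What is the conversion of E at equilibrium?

X = 0.486

Basis: 1 mol E initially; let X = conversion of E. Extent ξ = X.
Species balance: n_E = 1 − X; n_B = 3X.
n_T = Σnᵢ = 1 + 2X.
With p_i = (n_i/n_T)P, K = p_B^3 / (p_E).
Substituting and setting equal to 83.4 atm^2 gives a polynomial in X; the root in (0,1) is X = 0.486.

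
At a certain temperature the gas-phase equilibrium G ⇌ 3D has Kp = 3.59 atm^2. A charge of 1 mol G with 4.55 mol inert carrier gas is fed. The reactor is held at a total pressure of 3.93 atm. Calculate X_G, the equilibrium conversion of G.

X = 0.554

Take 1 mol G as basis and let X be its fractional conversion, so ξ = X.
Species balance: n_G = 1 − X; n_D = 3X; n_I = 4.55 (inert).
n_T = Σnᵢ = 5.55 + 2X.
Mole fractions y_i = n_i/n_T; Kp = p_D^3 / (p_G) with p_i = y_i·P.
This yields a degree-3 equation in X; solving on (0,1), X = 0.554.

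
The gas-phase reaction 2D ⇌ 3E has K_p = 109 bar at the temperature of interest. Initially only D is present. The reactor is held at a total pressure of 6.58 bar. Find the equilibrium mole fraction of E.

Basis: 1 mol D initially; let X = conversion of D. Extent ξ = 0.5X.
Moles: n_D = 1 − X; n_E = 1.5X.
Summing: n_T = 1 + 0.5X.
y_i = n_i/n_T, p_i = y_i·P. K_p = p_E^3 / (p_D^2).
Substituting and setting equal to 109 bar gives a polynomial in X; the root in (0,1) is X = 0.750.
Then n_E = 1.12, n_T = 1.37, so y_E = 0.818.

y_E = 0.818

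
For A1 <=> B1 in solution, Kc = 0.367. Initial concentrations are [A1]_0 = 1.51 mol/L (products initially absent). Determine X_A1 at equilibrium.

Let X = conversion of A1; extent ξ = 1.51·X mol/L.
Concentrations: [A1] = 1.51 − 1.51X; [B1] = 1.51X.
Kc = [B1] / ([A1]).
This equals 0.367 at X = 0.268 (the root in 0 < X < 1).

X = 0.268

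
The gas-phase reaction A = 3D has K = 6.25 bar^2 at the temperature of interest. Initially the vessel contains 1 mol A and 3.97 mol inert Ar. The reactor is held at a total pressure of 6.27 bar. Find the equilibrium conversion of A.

Basis: 1 mol A initially; let X = conversion of A. Extent ξ = X.
At extent ξ: n_A = 1 − X; n_D = 3X; n_I = 3.97 (inert).
Total moles n_T = 4.97 + 2X.
With p_i = (n_i/n_T)P, K = p_D^3 / (p_A).
Setting this equal to 6.25 bar^2 and taking the physical root (0 < X < 1) gives X = 0.476.

X = 0.476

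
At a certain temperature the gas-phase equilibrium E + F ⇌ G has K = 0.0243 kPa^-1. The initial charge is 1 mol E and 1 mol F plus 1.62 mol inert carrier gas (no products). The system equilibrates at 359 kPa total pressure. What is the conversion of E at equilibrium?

X = 0.558

Basis: 1 mol E initially; let X = conversion of E. Extent ξ = X.
Moles: n_E = 1 − X; n_F = 1 − X; n_G = X; n_I = 1.62 (inert).
Total moles n_T = 3.62 − X.
Mole fractions y_i = n_i/n_T; K = p_G / (p_E p_F) with p_i = y_i·P.
Setting this equal to 0.0243 kPa^-1 and taking the physical root (0 < X < 1) gives X = 0.558.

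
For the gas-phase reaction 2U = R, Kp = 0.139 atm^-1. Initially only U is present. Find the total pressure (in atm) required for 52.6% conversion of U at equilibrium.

Let X = conversion of U (basis 1 mol U); extent of reaction ξ = 0.5X.
Species balance: n_U = 1 − X; n_R = 0.5X.
Total moles n_T = 1 − 0.5X.
Kp = p_R / (p_U^2) with p_i = (n_i/n_T)·P.
At X = 0.526: the mole-fraction product g(X) = Π y_i^ν_i = 0.8627. Since Kp = g(X)·P^{-1}, P = (g/Kp)^(1/1) = (0.8627/0.139)^(1/1) = 6.21 atm.

P = 6.21 atm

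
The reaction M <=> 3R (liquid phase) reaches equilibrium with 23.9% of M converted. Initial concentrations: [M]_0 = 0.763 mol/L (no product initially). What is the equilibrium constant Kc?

Let X = conversion of M.
Concentrations: [M] = 0.763 − 0.763X; [R] = 2.29X.
At X = 0.239: [M] = 0.581, [R] = 0.547.
Kc = [R]^3 / ([M]) = 0.282 (mol/L)^2.

Kc = 0.282 (mol/L)^2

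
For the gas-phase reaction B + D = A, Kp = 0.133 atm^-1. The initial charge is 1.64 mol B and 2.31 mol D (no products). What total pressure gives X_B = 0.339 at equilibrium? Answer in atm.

P = 7.46 atm

Let X = conversion of B (basis 1.64 mol B); extent of reaction ξ = 1.64X.
Mole table: n_B = 1.64 − 1.64X; n_D = 2.31 − 1.64X; n_A = 1.64X.
n_T = Σnᵢ = 3.95 − 1.64X.
Kp = p_A / (p_B p_D) with p_i = (n_i/n_T)·P.
At X = 0.339: the mole-fraction product g(X) = Π y_i^ν_i = 0.9924. Since Kp = g(X)·P^{-1}, P = (g/Kp)^(1/1) = (0.9924/0.133)^(1/1) = 7.46 atm.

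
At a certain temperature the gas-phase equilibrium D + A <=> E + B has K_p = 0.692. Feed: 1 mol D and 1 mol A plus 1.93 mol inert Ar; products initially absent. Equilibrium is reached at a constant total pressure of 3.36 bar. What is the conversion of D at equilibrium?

Basis: 1 mol D initially; let X = conversion of D. Extent ξ = X.
Mole table: n_D = 1 − X; n_A = 1 − X; n_E = X; n_B = X; n_I = 1.93 (inert).
Since Δν = 0, n_T = 3.93 throughout.
With p_i = (n_i/n_T)P, K_p = p_E p_B / (p_D p_A).
Setting this equal to 0.692 and taking the physical root (0 < X < 1) gives X = 0.454.

X = 0.454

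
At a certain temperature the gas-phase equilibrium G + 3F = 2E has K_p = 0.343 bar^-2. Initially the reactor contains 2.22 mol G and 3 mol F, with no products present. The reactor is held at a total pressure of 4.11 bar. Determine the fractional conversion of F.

X = 0.565

Basis: 3 mol F initially; let X = conversion of F. Extent ξ = X.
At extent ξ: n_G = 2.22 − X; n_F = 3 − 3X; n_E = 2X.
Summing: n_T = 5.22 − 2X.
With p_i = (n_i/n_T)P, K_p = p_E^2 / (p_G p_F^3).
Setting this equal to 0.343 bar^-2 and taking the physical root (0 < X < 1) gives X = 0.565.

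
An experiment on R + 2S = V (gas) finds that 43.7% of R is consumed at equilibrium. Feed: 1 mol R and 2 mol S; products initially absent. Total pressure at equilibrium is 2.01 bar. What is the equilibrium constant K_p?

Take 1 mol R as basis and let X be its fractional conversion, so ξ = X.
At extent ξ: n_R = 1 − X; n_S = 2 − 2X; n_V = X.
Summing: n_T = 3 − 2X.
At X = 0.437: n_R = 0.563, n_S = 1.13, n_V = 0.437, n_T = 2.13.
p_i = (n_i/n_T)·P. K_p = p_V / (p_R p_S^2) = 0.685 bar^-2.

K_p = 0.685 bar^-2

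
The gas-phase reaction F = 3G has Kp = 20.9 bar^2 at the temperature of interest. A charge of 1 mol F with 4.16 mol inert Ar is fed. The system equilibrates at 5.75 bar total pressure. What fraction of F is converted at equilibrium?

Let X = conversion of F (basis 1 mol F); extent of reaction ξ = X.
Moles: n_F = 1 − X; n_G = 3X; n_I = 4.16 (inert).
Total moles n_T = 5.16 + 2X.
Mole fractions y_i = n_i/n_T; Kp = p_G^3 / (p_F) with p_i = y_i·P.
Equating to 20.9 bar^2 and solving on 0 < X < 1: X = 0.682.

X = 0.682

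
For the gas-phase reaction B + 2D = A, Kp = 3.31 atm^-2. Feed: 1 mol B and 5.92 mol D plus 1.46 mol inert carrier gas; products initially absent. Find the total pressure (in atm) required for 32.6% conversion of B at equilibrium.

P = 0.561 atm

Take 1 mol B as basis and let X be its fractional conversion, so ξ = X.
Mole table: n_B = 1 − X; n_D = 5.92 − 2X; n_A = X; n_I = 1.46 (inert).
Total moles n_T = 8.38 − 2X.
Kp = p_A / (p_B p_D^2) with p_i = (n_i/n_T)·P.
At X = 0.326: the mole-fraction product g(X) = Π y_i^ν_i = 1.041. Since Kp = g(X)·P^{-2}, P = (g/Kp)^(1/2) = (1.041/3.31)^(1/2) = 0.561 atm.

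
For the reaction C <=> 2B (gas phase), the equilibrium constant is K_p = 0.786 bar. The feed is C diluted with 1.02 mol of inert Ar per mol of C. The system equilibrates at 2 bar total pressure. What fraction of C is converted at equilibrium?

Take 1 mol C as basis and let X be its fractional conversion, so ξ = X.
At extent ξ: n_C = 1 − X; n_B = 2X; n_I = 1.02 (inert).
Total moles n_T = 2.02 + X.
y_i = n_i/n_T, p_i = y_i·P. K_p = p_B^2 / (p_C).
Setting this equal to 0.786 bar and taking the physical root (0 < X < 1) gives X = 0.382.

X = 0.382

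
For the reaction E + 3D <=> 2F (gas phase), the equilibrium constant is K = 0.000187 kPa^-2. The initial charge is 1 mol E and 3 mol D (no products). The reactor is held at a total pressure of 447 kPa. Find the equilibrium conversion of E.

X = 0.666

Let X = conversion of E (basis 1 mol E); extent of reaction ξ = X.
Moles: n_E = 1 − X; n_D = 3 − 3X; n_F = 2X.
Summing: n_T = 4 − 2X.
With p_i = (n_i/n_T)P, K = p_F^2 / (p_E p_D^3).
Substituting and setting equal to 0.000187 kPa^-2 gives a polynomial in X; the root in (0,1) is X = 0.666.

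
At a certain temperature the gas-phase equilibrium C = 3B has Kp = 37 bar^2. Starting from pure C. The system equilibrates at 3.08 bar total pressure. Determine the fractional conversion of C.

Let X = conversion of C (basis 1 mol C); extent of reaction ξ = X.
Species balance: n_C = 1 − X; n_B = 3X.
Total moles n_T = 1 + 2X.
Mole fractions y_i = n_i/n_T; Kp = p_B^3 / (p_C) with p_i = y_i·P.
Substituting and setting equal to 37 bar^2 gives a polynomial in X; the root in (0,1) is X = 0.645.

X = 0.645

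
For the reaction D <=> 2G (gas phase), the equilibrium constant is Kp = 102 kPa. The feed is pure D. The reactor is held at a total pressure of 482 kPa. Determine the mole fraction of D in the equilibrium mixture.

y_D = 0.634

Let X = conversion of D (basis 1 mol D); extent of reaction ξ = X.
Mole table: n_D = 1 − X; n_G = 2X.
Summing: n_T = 1 + X.
With p_i = (n_i/n_T)P, Kp = p_G^2 / (p_D).
Substituting and setting equal to 102 kPa gives a polynomial in X; the root in (0,1) is X = 0.224.
Then n_D = 0.776, n_T = 1.22, so y_D = 0.634.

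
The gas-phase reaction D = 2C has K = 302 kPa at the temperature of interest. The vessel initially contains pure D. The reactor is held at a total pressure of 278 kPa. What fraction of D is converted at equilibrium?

Basis: 1 mol D initially; let X = conversion of D. Extent ξ = X.
At extent ξ: n_D = 1 − X; n_C = 2X.
n_T = Σnᵢ = 1 + X.
Mole fractions y_i = n_i/n_T; K = p_C^2 / (p_D) with p_i = y_i·P.
Setting this equal to 302 kPa and taking the physical root (0 < X < 1) gives X = 0.462.

X = 0.462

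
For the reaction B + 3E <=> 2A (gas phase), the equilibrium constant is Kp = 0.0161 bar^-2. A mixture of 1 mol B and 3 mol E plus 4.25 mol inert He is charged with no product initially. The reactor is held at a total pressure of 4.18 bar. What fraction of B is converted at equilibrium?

Let X = conversion of B (basis 1 mol B); extent of reaction ξ = X.
At extent ξ: n_B = 1 − X; n_E = 3 − 3X; n_A = 2X; n_I = 4.25 (inert).
Summing: n_T = 8.25 − 2X.
With p_i = (n_i/n_T)P, Kp = p_A^2 / (p_B p_E^3).
Setting this equal to 0.0161 bar^-2 and taking the physical root (0 < X < 1) gives X = 0.130.

X = 0.130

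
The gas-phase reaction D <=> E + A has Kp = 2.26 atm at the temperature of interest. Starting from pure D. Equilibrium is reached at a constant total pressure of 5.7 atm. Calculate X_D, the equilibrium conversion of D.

Let X = conversion of D (basis 1 mol D); extent of reaction ξ = X.
At extent ξ: n_D = 1 − X; n_E = X; n_A = X.
n_T = Σnᵢ = 1 + X.
Mole fractions y_i = n_i/n_T; Kp = p_E p_A / (p_D) with p_i = y_i·P.
Substituting and setting equal to 2.26 atm gives a polynomial in X; the root in (0,1) is X = 0.533.

X = 0.533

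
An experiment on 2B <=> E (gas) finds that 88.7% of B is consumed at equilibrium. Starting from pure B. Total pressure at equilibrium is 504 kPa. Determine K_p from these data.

K_p = 0.0384 kPa^-1

Take 1 mol B as basis and let X be its fractional conversion, so ξ = 0.5X.
Mole table: n_B = 1 − X; n_E = 0.5X.
n_T = Σnᵢ = 1 − 0.5X.
At X = 0.887: n_B = 0.113, n_E = 0.444, n_T = 0.556.
p_i = (n_i/n_T)·P. K_p = p_E / (p_B^2) = 0.0384 kPa^-1.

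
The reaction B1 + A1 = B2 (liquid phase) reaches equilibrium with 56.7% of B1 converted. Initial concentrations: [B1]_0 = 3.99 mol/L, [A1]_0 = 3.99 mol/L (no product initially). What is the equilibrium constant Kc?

Let X = conversion of B1.
Concentrations: [B1] = 3.99 − 3.99X; [A1] = 3.99 − 3.99X; [B2] = 3.99X.
At X = 0.567: [B1] = 1.73, [A1] = 1.73, [B2] = 2.26.
Kc = [B2] / ([B1] [A1]) = 0.758 L/mol.

Kc = 0.758 L/mol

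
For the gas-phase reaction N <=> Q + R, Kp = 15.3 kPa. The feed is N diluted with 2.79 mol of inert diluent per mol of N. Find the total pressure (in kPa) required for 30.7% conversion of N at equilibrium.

Take 1 mol N as basis and let X be its fractional conversion, so ξ = X.
Mole table: n_N = 1 − X; n_Q = X; n_R = X; n_I = 2.79 (inert).
n_T = Σnᵢ = 3.79 + X.
Kp = p_Q p_R / (p_N) with p_i = (n_i/n_T)·P.
At X = 0.307: the mole-fraction product g(X) = Π y_i^ν_i = 0.0332. Since Kp = g(X)·P^{1}, P = (Kp/g)^(1/1) = (15.3/0.0332)^(1/1) = 461 kPa.

P = 461 kPa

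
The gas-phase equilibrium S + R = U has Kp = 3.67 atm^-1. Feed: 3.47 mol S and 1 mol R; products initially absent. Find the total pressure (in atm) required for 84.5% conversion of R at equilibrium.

P = 2.05 atm

Let X = conversion of R (basis 1 mol R); extent of reaction ξ = X.
At extent ξ: n_S = 3.47 − X; n_R = 1 − X; n_U = X.
Summing: n_T = 4.47 − X.
Kp = p_U / (p_S p_R) with p_i = (n_i/n_T)·P.
At X = 0.845: the mole-fraction product g(X) = Π y_i^ν_i = 7.528. Since Kp = g(X)·P^{-1}, P = (g/Kp)^(1/1) = (7.528/3.67)^(1/1) = 2.05 atm.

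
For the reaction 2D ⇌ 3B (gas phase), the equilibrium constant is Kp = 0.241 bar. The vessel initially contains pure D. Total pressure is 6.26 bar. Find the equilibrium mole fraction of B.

y_B = 0.273

Basis: 1 mol D initially; let X = conversion of D. Extent ξ = 0.5X.
Moles: n_D = 1 − X; n_B = 1.5X.
Total moles n_T = 1 + 0.5X.
Mole fractions y_i = n_i/n_T; Kp = p_B^3 / (p_D^2) with p_i = y_i·P.
Setting this equal to 0.241 bar and taking the physical root (0 < X < 1) gives X = 0.200.
Then n_B = 0.3, n_T = 1.1, so y_B = 0.273.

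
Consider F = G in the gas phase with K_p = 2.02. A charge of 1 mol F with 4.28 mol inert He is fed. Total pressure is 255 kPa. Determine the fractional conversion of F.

X = 0.669

Take 1 mol F as basis and let X be its fractional conversion, so ξ = X.
At extent ξ: n_F = 1 − X; n_G = X; n_I = 4.28 (inert).
Since Δν = 0, n_T = 5.28 throughout.
With p_i = (n_i/n_T)P, K_p = p_G / (p_F).
Setting this equal to 2.02 and taking the physical root (0 < X < 1) gives X = 0.669.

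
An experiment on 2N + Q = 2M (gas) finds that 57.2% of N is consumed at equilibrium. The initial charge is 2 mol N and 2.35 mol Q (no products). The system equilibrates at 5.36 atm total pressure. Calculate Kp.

Let X = conversion of N (basis 2 mol N); extent of reaction ξ = X.
Mole table: n_N = 2 − 2X; n_Q = 2.35 − X; n_M = 2X.
n_T = Σnᵢ = 4.35 − X.
At X = 0.572: n_N = 0.856, n_Q = 1.78, n_M = 1.14, n_T = 3.78.
p_i = (n_i/n_T)·P. Kp = p_M^2 / (p_N^2 p_Q) = 0.708 atm^-1.

Kp = 0.708 atm^-1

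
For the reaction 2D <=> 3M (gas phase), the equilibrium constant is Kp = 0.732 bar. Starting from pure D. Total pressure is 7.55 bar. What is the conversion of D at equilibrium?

X = 0.261

Let X = conversion of D (basis 1 mol D); extent of reaction ξ = 0.5X.
At extent ξ: n_D = 1 − X; n_M = 1.5X.
Total moles n_T = 1 + 0.5X.
With p_i = (n_i/n_T)P, Kp = p_M^3 / (p_D^2).
This yields a degree-3 equation in X; solving on (0,1), X = 0.261.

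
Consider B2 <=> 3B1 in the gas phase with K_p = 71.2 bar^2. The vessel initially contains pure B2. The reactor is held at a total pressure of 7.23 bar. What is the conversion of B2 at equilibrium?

Let X = conversion of B2 (basis 1 mol B2); extent of reaction ξ = X.
Mole table: n_B2 = 1 − X; n_B1 = 3X.
Total moles n_T = 1 + 2X.
With p_i = (n_i/n_T)P, K_p = p_B1^3 / (p_B2).
Substituting and setting equal to 71.2 bar^2 gives a polynomial in X; the root in (0,1) is X = 0.465.

X = 0.465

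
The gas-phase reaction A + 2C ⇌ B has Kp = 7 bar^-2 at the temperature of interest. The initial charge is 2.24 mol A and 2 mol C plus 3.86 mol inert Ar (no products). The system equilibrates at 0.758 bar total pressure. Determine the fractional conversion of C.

Take 2 mol C as basis and let X be its fractional conversion, so ξ = X.
Mole table: n_A = 2.24 − X; n_C = 2 − 2X; n_B = X; n_I = 3.86 (inert).
Total moles n_T = 8.1 − 2X.
y_i = n_i/n_T, p_i = y_i·P. Kp = p_B / (p_A p_C^2).
This yields a degree-3 equation in X; solving on (0,1), X = 0.284.

X = 0.284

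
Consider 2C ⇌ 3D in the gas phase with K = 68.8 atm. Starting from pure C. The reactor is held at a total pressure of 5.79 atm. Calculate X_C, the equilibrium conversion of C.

Let X = conversion of C (basis 1 mol C); extent of reaction ξ = 0.5X.
Mole table: n_C = 1 − X; n_D = 1.5X.
Summing: n_T = 1 + 0.5X.
Mole fractions y_i = n_i/n_T; K = p_D^3 / (p_C^2) with p_i = y_i·P.
Equating to 68.8 atm and solving on 0 < X < 1: X = 0.721.

X = 0.721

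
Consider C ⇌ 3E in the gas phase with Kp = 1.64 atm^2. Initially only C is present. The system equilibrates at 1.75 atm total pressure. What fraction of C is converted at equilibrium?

Basis: 1 mol C initially; let X = conversion of C. Extent ξ = X.
Species balance: n_C = 1 − X; n_E = 3X.
n_T = Σnᵢ = 1 + 2X.
y_i = n_i/n_T, p_i = y_i·P. Kp = p_E^3 / (p_C).
This yields a degree-3 equation in X; solving on (0,1), X = 0.332.

X = 0.332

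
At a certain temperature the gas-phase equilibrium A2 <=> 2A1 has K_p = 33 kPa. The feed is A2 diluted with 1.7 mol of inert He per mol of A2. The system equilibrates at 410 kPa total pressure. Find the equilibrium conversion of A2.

X = 0.215

Take 1 mol A2 as basis and let X be its fractional conversion, so ξ = X.
Mole table: n_A2 = 1 − X; n_A1 = 2X; n_I = 1.7 (inert).
Summing: n_T = 2.7 + X.
y_i = n_i/n_T, p_i = y_i·P. K_p = p_A1^2 / (p_A2).
Equating to 33 kPa and solving on 0 < X < 1: X = 0.215.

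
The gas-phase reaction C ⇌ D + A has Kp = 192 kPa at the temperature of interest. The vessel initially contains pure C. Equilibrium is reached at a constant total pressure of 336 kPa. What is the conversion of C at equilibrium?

Take 1 mol C as basis and let X be its fractional conversion, so ξ = X.
Species balance: n_C = 1 − X; n_D = X; n_A = X.
Summing: n_T = 1 + X.
Mole fractions y_i = n_i/n_T; Kp = p_D p_A / (p_C) with p_i = y_i·P.
Setting this equal to 192 kPa and taking the physical root (0 < X < 1) gives X = 0.603.

X = 0.603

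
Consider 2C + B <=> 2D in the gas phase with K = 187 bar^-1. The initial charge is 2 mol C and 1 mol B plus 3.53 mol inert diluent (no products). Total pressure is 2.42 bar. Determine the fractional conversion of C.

Take 2 mol C as basis and let X be its fractional conversion, so ξ = X.
Species balance: n_C = 2 − 2X; n_B = 1 − X; n_D = 2X; n_I = 3.53 (inert).
n_T = Σnᵢ = 6.53 − X.
Mole fractions y_i = n_i/n_T; K = p_D^2 / (p_C^2 p_B) with p_i = y_i·P.
This yields a degree-3 equation in X; solving on (0,1), X = 0.799.

X = 0.799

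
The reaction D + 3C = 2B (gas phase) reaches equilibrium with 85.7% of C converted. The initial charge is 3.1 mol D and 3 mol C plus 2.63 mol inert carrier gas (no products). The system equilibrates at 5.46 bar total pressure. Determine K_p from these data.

K_p = 27.4 bar^-2

Let X = conversion of C (basis 3 mol C); extent of reaction ξ = X.
At extent ξ: n_D = 3.1 − X; n_C = 3 − 3X; n_B = 2X; n_I = 2.63 (inert).
n_T = Σnᵢ = 8.73 − 2X.
At X = 0.857: n_D = 2.24, n_C = 0.429, n_B = 1.71, n_T = 7.02.
p_i = (n_i/n_T)·P. K_p = p_B^2 / (p_D p_C^3) = 27.4 bar^-2.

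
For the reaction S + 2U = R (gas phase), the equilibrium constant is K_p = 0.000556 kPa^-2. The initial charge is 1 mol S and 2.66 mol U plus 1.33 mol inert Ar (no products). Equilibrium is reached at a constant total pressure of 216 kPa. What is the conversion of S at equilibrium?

Let X = conversion of S (basis 1 mol S); extent of reaction ξ = X.
Moles: n_S = 1 − X; n_U = 2.66 − 2X; n_R = X; n_I = 1.33 (inert).
Summing: n_T = 4.99 − 2X.
With p_i = (n_i/n_T)P, K_p = p_R / (p_S p_U^2).
Equating to 0.000556 kPa^-2 and solving on 0 < X < 1: X = 0.744.

X = 0.744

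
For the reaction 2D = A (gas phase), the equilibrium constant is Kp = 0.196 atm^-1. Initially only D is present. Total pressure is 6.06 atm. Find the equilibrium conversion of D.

Basis: 1 mol D initially; let X = conversion of D. Extent ξ = 0.5X.
Species balance: n_D = 1 − X; n_A = 0.5X.
n_T = Σnᵢ = 1 − 0.5X.
y_i = n_i/n_T, p_i = y_i·P. Kp = p_A / (p_D^2).
Substituting and setting equal to 0.196 atm^-1 gives a polynomial in X; the root in (0,1) is X = 0.583.

X = 0.583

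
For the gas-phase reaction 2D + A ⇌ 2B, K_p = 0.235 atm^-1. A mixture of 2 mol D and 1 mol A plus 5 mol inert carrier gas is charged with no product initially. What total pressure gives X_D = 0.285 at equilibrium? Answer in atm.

P = 7.3 atm

Take 2 mol D as basis and let X be its fractional conversion, so ξ = X.
At extent ξ: n_D = 2 − 2X; n_A = 1 − X; n_B = 2X; n_I = 5 (inert).
n_T = Σnᵢ = 8 − X.
K_p = p_B^2 / (p_D^2 p_A) with p_i = (n_i/n_T)·P.
At X = 0.285: the mole-fraction product g(X) = Π y_i^ν_i = 1.714. Since K_p = g(X)·P^{-1}, P = (g/K_p)^(1/1) = (1.714/0.235)^(1/1) = 7.3 atm.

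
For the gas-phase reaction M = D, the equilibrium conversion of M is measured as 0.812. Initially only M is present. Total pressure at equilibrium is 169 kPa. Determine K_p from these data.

K_p = 4.32

Take 1 mol M as basis and let X be its fractional conversion, so ξ = X.
Species balance: n_M = 1 − X; n_D = X.
n_T stays at 1 (no change in mole number).
At X = 0.812: n_M = 0.188, n_D = 0.812, n_T = 1.
p_i = (n_i/n_T)·P. K_p = p_D / (p_M) = 4.32.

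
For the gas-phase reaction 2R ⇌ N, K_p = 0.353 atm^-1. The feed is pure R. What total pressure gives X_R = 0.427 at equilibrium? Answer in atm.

P = 1.45 atm

Basis: 1 mol R initially; let X = conversion of R. Extent ξ = 0.5X.
Mole table: n_R = 1 − X; n_N = 0.5X.
Total moles n_T = 1 − 0.5X.
K_p = p_N / (p_R^2) with p_i = (n_i/n_T)·P.
At X = 0.427: the mole-fraction product g(X) = Π y_i^ν_i = 0.5114. Since K_p = g(X)·P^{-1}, P = (g/K_p)^(1/1) = (0.5114/0.353)^(1/1) = 1.45 atm.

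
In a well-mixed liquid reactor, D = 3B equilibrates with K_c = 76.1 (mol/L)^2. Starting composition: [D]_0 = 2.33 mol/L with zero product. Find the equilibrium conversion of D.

Let X = conversion of D; extent ξ = 2.33·X mol/L.
Concentrations: [D] = 2.33 − 2.33X; [B] = 6.99X.
K_c = [B]^3 / ([D]).
This equals 76.1 at X = 0.595 (the root in 0 < X < 1).

X = 0.595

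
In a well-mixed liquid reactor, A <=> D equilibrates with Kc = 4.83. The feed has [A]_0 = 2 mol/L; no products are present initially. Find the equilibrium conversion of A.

X = 0.828

Let X = conversion of A; extent ξ = 2·X mol/L.
Concentrations: [A] = 2 − 2X; [D] = 2X.
Kc = [D] / ([A]).
This equals 4.83 at X = 0.828 (the root in 0 < X < 1).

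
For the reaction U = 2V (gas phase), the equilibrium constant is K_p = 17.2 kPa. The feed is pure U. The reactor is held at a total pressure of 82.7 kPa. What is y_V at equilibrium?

Let X = conversion of U (basis 1 mol U); extent of reaction ξ = X.
Mole table: n_U = 1 − X; n_V = 2X.
Total moles n_T = 1 + X.
Mole fractions y_i = n_i/n_T; K_p = p_V^2 / (p_U) with p_i = y_i·P.
Substituting and setting equal to 17.2 kPa gives a polynomial in X; the root in (0,1) is X = 0.222.
Then n_V = 0.445, n_T = 1.22, so y_V = 0.364.

y_V = 0.364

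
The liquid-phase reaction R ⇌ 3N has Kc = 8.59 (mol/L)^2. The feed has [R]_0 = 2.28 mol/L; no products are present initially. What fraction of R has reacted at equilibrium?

X = 0.343

Let X = conversion of R; extent ξ = 2.28·X mol/L.
Concentrations: [R] = 2.28 − 2.28X; [N] = 6.84X.
Kc = [N]^3 / ([R]).
Setting equal to 8.59 and solving for X on (0,1) gives X = 0.343.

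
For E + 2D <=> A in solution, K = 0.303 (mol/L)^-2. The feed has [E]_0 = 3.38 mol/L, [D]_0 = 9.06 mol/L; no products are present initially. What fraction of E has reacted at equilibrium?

X = 0.801

Let X = conversion of E; extent ξ = 3.38·X mol/L.
Concentrations: [E] = 3.38 − 3.38X; [D] = 9.06 − 6.76X; [A] = 3.38X.
K = [A] / ([E] [D]^2).
Solving K = 0.303 for X ∈ (0,1): X = 0.801.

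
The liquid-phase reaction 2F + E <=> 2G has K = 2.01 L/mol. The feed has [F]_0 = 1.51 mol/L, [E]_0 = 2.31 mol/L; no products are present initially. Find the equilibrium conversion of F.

X = 0.656

Let X = conversion of F; extent ξ = 1.51X/2 mol/L.
Concentrations: [F] = 1.51 − 1.51X; [E] = 2.31 − 0.755X; [G] = 1.51X.
K = [G]^2 / ([F]^2 [E]).
Setting equal to 2.01 and solving for X on (0,1) gives X = 0.656.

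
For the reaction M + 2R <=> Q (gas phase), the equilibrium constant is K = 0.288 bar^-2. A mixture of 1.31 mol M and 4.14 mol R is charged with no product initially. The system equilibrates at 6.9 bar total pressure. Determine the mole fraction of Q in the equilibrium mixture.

Take 1.31 mol M as basis and let X be its fractional conversion, so ξ = 1.31X.
Mole table: n_M = 1.31 − 1.31X; n_R = 4.14 − 2.62X; n_Q = 1.31X.
n_T = Σnᵢ = 5.45 − 2.62X.
With p_i = (n_i/n_T)P, K = p_Q / (p_M p_R^2).
This yields a degree-3 equation in X; solving on (0,1), X = 0.831.
Then n_Q = 1.09, n_T = 3.27, so y_Q = 0.333.

y_Q = 0.333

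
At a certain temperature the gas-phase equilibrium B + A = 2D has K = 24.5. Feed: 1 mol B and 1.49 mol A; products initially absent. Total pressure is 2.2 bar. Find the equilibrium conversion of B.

Take 1 mol B as basis and let X be its fractional conversion, so ξ = X.
Mole table: n_B = 1 − X; n_A = 1.49 − X; n_D = 2X.
Total moles n_T = 2.49 (Δν = 0, constant).
With p_i = (n_i/n_T)P, K = p_D^2 / (p_B p_A).
This yields a degree-2 equation in X; solving on (0,1), X = 0.830.

X = 0.830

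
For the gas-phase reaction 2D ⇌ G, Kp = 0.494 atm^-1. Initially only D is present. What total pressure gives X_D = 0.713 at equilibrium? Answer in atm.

Take 1 mol D as basis and let X be its fractional conversion, so ξ = 0.5X.
At extent ξ: n_D = 1 − X; n_G = 0.5X.
Summing: n_T = 1 − 0.5X.
Kp = p_G / (p_D^2) with p_i = (n_i/n_T)·P.
At X = 0.713: the mole-fraction product g(X) = Π y_i^ν_i = 2.785. Since Kp = g(X)·P^{-1}, P = (g/Kp)^(1/1) = (2.785/0.494)^(1/1) = 5.64 atm.

P = 5.64 atm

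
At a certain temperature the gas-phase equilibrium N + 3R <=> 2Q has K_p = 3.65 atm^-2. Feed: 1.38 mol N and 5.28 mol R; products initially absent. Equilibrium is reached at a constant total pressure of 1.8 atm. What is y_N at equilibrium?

y_N = 0.093

Take 1.38 mol N as basis and let X be its fractional conversion, so ξ = 1.38X.
At extent ξ: n_N = 1.38 − 1.38X; n_R = 5.28 − 4.14X; n_Q = 2.76X.
Total moles n_T = 6.66 − 2.76X.
Mole fractions y_i = n_i/n_T; K_p = p_Q^2 / (p_N p_R^3) with p_i = y_i·P.
Setting this equal to 3.65 atm^-2 and taking the physical root (0 < X < 1) gives X = 0.677.
Then n_N = 0.446, n_T = 4.79, so y_N = 0.093.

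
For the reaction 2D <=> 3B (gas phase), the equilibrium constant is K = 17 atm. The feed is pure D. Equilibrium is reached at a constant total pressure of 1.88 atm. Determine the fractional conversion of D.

Let X = conversion of D (basis 1 mol D); extent of reaction ξ = 0.5X.
At extent ξ: n_D = 1 − X; n_B = 1.5X.
Summing: n_T = 1 + 0.5X.
With p_i = (n_i/n_T)P, K = p_B^3 / (p_D^2).
Substituting and setting equal to 17 atm gives a polynomial in X; the root in (0,1) is X = 0.695.

X = 0.695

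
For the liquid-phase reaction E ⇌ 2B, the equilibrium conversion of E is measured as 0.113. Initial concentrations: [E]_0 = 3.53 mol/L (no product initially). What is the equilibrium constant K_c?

K_c = 0.203 mol/L

Let X = conversion of E.
Concentrations: [E] = 3.53 − 3.53X; [B] = 7.06X.
At X = 0.113: [E] = 3.13, [B] = 0.798.
K_c = [B]^2 / ([E]) = 0.203 mol/L.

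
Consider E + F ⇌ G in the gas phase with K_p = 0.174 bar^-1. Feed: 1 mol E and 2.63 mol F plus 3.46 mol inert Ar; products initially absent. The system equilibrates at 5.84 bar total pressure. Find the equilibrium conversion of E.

Let X = conversion of E (basis 1 mol E); extent of reaction ξ = X.
Moles: n_E = 1 − X; n_F = 2.63 − X; n_G = X; n_I = 3.46 (inert).
Total moles n_T = 7.09 − X.
y_i = n_i/n_T, p_i = y_i·P. K_p = p_G / (p_E p_F).
This yields a degree-2 equation in X; solving on (0,1), X = 0.261.

X = 0.261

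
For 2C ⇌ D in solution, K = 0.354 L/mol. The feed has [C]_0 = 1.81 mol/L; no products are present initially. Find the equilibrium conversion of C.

X = 0.424

Let X = conversion of C; extent ξ = 1.81X/2 mol/L.
Concentrations: [C] = 1.81 − 1.81X; [D] = 0.905X.
K = [D] / ([C]^2).
Solving K = 0.354 for X ∈ (0,1): X = 0.424.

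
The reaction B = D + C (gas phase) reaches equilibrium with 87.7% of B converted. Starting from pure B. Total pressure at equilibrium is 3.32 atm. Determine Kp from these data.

Basis: 1 mol B initially; let X = conversion of B. Extent ξ = X.
At extent ξ: n_B = 1 − X; n_D = X; n_C = X.
Summing: n_T = 1 + X.
At X = 0.877: n_B = 0.123, n_D = 0.877, n_C = 0.877, n_T = 1.88.
p_i = (n_i/n_T)·P. Kp = p_D p_C / (p_B) = 11.1 atm.

Kp = 11.1 atm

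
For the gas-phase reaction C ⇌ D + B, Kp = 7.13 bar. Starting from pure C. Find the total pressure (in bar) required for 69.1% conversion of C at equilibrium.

P = 7.8 bar

Take 1 mol C as basis and let X be its fractional conversion, so ξ = X.
At extent ξ: n_C = 1 − X; n_D = X; n_B = X.
Summing: n_T = 1 + X.
Kp = p_D p_B / (p_C) with p_i = (n_i/n_T)·P.
At X = 0.691: the mole-fraction product g(X) = Π y_i^ν_i = 0.9138. Since Kp = g(X)·P^{1}, P = (Kp/g)^(1/1) = (7.13/0.9138)^(1/1) = 7.8 bar.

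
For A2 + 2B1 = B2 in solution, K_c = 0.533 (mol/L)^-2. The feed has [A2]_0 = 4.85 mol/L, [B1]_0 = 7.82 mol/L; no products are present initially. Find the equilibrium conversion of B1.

X = 0.774

Let X = conversion of B1; extent ξ = 7.82X/2 mol/L.
Concentrations: [A2] = 4.85 − 3.91X; [B1] = 7.82 − 7.82X; [B2] = 3.91X.
K_c = [B2] / ([A2] [B1]^2).
Setting equal to 0.533 and solving for X on (0,1) gives X = 0.774.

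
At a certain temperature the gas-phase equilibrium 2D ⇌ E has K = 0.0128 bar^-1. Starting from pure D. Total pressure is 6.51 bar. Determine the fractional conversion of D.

X = 0.134

Let X = conversion of D (basis 1 mol D); extent of reaction ξ = 0.5X.
At extent ξ: n_D = 1 − X; n_E = 0.5X.
n_T = Σnᵢ = 1 − 0.5X.
Mole fractions y_i = n_i/n_T; K = p_E / (p_D^2) with p_i = y_i·P.
Setting this equal to 0.0128 bar^-1 and taking the physical root (0 < X < 1) gives X = 0.134.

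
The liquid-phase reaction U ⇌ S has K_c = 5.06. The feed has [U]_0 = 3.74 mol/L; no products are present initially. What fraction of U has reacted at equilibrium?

Let X = conversion of U; extent ξ = 3.74·X mol/L.
Concentrations: [U] = 3.74 − 3.74X; [S] = 3.74X.
K_c = [S] / ([U]).
Setting equal to 5.06 and solving for X on (0,1) gives X = 0.835.

X = 0.835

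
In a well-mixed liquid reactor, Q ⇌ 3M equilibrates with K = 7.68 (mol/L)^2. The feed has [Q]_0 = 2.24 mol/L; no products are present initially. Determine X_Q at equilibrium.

Let X = conversion of Q; extent ξ = 2.24·X mol/L.
Concentrations: [Q] = 2.24 − 2.24X; [M] = 6.72X.
K = [M]^3 / ([Q]).
Setting equal to 7.68 and solving for X on (0,1) gives X = 0.335.

X = 0.335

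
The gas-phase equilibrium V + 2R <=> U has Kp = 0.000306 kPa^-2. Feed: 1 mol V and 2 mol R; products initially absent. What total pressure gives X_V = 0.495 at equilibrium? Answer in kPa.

Let X = conversion of V (basis 1 mol V); extent of reaction ξ = X.
Moles: n_V = 1 − X; n_R = 2 − 2X; n_U = X.
n_T = Σnᵢ = 3 − 2X.
Kp = p_U / (p_V p_R^2) with p_i = (n_i/n_T)·P.
At X = 0.495: the mole-fraction product g(X) = Π y_i^ν_i = 3.882. Since Kp = g(X)·P^{-2}, P = (g/Kp)^(1/2) = (3.882/0.000306)^(1/2) = 113 kPa.

P = 113 kPa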